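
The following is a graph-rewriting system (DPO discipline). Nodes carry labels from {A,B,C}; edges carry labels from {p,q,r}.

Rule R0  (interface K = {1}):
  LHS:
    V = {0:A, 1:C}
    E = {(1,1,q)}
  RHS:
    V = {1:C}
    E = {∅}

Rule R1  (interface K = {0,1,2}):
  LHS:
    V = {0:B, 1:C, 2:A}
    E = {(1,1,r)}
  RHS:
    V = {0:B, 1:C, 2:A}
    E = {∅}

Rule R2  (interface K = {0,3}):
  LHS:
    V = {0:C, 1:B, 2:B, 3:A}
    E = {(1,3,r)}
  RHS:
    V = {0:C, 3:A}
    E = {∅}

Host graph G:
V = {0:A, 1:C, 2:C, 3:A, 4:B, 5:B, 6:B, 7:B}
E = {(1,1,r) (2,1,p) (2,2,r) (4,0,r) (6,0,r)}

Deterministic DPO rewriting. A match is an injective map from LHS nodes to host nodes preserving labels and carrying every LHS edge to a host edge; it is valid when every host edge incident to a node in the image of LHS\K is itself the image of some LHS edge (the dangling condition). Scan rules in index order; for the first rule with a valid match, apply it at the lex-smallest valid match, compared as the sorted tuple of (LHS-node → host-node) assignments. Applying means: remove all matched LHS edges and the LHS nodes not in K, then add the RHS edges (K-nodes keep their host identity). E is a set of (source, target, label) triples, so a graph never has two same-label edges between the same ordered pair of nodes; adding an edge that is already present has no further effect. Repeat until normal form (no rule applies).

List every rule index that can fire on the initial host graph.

Answer: [R1,R2]

Rewrite trace:
R0: no valid match — LHS pattern not found
R1: 16 valid matches — {0↦4, 1↦1, 2↦0}, {0↦4, 1↦1, 2↦3}, {0↦4, 1↦2, 2↦0} (+13 more)
R2: 8 valid matches — {0↦1, 1↦4, 2↦5, 3↦0}, {0↦1, 1↦4, 2↦7, 3↦0}, {0↦1, 1↦6, 2↦5, 3↦0} (+5 more)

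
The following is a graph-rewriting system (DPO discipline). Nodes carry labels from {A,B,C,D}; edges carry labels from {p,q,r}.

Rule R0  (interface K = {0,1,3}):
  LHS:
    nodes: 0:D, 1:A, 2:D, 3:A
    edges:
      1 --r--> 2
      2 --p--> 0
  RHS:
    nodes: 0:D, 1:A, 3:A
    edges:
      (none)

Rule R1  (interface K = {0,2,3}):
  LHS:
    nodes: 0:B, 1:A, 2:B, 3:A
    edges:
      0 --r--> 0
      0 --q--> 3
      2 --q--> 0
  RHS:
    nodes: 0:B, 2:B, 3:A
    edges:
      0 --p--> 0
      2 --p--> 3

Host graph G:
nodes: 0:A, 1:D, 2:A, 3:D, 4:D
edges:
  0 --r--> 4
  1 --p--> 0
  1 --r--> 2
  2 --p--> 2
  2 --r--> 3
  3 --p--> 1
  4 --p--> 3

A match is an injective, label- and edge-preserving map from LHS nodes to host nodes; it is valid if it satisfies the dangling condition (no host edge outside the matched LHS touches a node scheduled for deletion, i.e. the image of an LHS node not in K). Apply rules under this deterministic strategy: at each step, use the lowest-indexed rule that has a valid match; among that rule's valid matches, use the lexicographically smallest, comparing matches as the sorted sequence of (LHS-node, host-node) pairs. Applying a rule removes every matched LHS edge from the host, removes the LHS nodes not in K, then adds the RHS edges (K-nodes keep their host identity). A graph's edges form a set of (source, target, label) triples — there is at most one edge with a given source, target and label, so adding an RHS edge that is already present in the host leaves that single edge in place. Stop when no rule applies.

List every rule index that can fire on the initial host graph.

R0: 1 valid match — {0↦3, 1↦0, 2↦4, 3↦2}
R1: no valid match — LHS pattern not found

Answer: [R0]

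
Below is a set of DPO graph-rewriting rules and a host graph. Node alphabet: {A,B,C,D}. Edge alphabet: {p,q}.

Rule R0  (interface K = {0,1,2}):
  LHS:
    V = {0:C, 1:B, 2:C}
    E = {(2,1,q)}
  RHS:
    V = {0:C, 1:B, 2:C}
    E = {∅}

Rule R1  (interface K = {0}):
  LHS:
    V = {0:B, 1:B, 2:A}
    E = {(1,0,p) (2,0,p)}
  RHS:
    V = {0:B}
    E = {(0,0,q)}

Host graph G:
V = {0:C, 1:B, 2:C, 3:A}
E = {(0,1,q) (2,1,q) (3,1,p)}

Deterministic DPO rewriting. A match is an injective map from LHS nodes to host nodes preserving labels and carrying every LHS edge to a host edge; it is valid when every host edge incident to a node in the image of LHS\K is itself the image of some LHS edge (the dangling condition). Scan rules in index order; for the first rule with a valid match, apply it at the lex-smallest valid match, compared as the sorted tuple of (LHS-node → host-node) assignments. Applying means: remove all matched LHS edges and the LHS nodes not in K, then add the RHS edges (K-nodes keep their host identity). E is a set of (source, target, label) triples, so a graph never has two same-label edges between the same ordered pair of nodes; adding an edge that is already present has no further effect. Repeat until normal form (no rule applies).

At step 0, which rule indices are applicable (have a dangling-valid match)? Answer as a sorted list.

Answer: [R0]

Derivation:
R0: 2 valid matches — {0↦0, 1↦1, 2↦2}, {0↦2, 1↦1, 2↦0}
R1: no valid match — LHS pattern not found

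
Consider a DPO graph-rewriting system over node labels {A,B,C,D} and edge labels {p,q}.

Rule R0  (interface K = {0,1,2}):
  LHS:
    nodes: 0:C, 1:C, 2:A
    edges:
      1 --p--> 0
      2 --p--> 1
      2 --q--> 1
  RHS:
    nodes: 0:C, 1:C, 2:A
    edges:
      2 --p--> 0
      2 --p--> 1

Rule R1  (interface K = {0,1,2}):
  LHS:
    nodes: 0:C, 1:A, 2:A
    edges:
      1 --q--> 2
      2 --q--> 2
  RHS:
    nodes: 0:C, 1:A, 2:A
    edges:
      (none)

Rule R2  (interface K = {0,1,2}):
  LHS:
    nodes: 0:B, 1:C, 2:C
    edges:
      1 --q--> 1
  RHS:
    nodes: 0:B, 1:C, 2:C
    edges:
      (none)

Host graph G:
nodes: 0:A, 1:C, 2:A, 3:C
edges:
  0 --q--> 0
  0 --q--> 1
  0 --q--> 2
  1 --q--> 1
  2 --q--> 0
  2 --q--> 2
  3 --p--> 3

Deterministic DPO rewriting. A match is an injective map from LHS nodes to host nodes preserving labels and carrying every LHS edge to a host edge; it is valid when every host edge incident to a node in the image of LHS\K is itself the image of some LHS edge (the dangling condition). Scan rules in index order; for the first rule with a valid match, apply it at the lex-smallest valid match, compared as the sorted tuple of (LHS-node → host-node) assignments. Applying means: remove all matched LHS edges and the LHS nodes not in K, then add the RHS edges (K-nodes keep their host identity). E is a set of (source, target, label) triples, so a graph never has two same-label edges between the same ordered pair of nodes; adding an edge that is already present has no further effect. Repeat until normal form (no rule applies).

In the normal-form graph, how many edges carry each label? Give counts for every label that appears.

Answer: p:1 q:2

Steps:
initial: |V|=4 |E|=7  E = 0-q->0 0-q->1 0-q->2 1-q->1 2-q->0 2-q->2 3-p->3
step 1: apply R1 at {0↦1, 1↦0, 2↦2}  → |V|=4 |E|=5  E = 0-q->0 0-q->1 1-q->1 2-q->0 3-p->3
step 2: apply R1 at {0↦1, 1↦2, 2↦0}  → |V|=4 |E|=3  E = 0-q->1 1-q->1 3-p->3
normal form: no rule applies after step 2
NF edges: [(0, 1, 'q'), (1, 1, 'q'), (3, 3, 'p')]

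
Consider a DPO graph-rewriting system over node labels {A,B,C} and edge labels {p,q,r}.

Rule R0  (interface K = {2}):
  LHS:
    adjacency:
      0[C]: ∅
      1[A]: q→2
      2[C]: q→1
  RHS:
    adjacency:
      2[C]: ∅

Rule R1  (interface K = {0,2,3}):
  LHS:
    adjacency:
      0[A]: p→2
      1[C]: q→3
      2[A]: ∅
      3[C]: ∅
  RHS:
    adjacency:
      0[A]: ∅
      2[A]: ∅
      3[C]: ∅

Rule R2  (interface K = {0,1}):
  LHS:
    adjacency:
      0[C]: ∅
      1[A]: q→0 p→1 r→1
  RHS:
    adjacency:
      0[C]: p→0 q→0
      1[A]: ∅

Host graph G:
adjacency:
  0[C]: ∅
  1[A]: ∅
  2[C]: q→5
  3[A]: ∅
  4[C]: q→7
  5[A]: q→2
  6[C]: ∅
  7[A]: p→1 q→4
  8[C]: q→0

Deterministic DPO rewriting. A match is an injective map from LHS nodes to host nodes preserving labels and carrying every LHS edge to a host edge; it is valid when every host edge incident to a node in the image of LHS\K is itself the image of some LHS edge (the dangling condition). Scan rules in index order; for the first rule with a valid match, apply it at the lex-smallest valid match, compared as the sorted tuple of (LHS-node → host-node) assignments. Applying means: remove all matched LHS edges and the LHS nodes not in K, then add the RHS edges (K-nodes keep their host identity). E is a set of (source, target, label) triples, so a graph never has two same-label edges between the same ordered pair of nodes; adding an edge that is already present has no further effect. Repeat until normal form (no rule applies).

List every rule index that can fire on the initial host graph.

Answer: [R0,R1]

Steps:
R0: 1 valid match — {0↦6, 1↦5, 2↦2}
R1: 1 valid match — {0↦7, 1↦8, 2↦1, 3↦0}
R2: no valid match — LHS pattern not found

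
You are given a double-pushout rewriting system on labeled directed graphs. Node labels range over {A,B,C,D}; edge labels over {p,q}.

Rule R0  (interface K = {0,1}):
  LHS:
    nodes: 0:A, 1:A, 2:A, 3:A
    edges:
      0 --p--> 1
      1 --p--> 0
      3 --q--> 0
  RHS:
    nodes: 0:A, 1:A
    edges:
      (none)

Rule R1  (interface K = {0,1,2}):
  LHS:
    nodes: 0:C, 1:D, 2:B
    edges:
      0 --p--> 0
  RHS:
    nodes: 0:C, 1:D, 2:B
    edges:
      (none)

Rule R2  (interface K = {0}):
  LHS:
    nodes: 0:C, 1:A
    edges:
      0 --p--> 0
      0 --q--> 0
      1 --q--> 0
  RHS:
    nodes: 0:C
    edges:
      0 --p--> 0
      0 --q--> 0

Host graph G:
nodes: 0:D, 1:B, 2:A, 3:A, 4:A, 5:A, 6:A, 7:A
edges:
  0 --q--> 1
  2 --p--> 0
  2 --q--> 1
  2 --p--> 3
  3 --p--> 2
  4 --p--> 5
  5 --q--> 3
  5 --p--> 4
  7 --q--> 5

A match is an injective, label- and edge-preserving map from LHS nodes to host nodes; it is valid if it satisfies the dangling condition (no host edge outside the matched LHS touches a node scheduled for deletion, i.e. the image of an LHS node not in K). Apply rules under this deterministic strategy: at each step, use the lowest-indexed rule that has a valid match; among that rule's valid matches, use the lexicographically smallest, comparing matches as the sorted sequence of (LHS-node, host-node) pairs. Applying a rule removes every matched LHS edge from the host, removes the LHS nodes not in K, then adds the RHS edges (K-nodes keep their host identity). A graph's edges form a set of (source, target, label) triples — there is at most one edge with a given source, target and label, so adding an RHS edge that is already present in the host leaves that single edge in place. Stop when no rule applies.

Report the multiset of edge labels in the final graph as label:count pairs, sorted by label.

Answer: p:1 q:2

Derivation:
[0] host  ⇒  8 nodes, 9 edges  {0-q->1 2-p->0 2-q->1 2-p->3 3-p->2 4-p->5 5-q->3 5-p->4 7-q->5}
[1] R0 @ {0↦5, 1↦4, 2↦6, 3↦7}  ⇒  6 nodes, 6 edges  {0-q->1 2-p->0 2-q->1 2-p->3 3-p->2 5-q->3}
[2] R0 @ {0↦3, 1↦2, 2↦4, 3↦5}  ⇒  4 nodes, 3 edges  {0-q->1 2-p->0 2-q->1}
normal form: no rule applies after step 2
NF edges: [(0, 1, 'q'), (2, 0, 'p'), (2, 1, 'q')]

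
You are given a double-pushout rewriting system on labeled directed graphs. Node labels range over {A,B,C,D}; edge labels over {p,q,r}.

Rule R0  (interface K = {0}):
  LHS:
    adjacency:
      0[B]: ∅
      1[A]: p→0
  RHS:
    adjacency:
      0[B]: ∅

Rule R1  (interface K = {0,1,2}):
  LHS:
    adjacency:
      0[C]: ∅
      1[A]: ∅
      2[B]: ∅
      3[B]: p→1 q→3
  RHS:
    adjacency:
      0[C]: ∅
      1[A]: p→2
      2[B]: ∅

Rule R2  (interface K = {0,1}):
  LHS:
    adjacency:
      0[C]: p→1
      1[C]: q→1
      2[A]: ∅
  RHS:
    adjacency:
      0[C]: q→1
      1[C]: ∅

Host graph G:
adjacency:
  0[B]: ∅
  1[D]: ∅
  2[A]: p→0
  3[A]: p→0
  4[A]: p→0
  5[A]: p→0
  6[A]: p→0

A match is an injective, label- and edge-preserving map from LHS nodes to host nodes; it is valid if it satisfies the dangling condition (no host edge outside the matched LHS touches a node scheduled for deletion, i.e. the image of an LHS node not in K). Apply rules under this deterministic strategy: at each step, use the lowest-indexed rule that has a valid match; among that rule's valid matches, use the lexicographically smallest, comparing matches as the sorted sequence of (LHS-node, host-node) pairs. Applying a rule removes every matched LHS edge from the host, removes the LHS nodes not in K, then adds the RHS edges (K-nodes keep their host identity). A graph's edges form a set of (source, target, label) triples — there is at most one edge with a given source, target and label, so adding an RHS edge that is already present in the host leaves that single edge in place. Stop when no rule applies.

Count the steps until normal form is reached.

Answer: 5

Rewrite trace:
start.  V:7 E:5  edges: 2-p->0 3-p->0 4-p->0 5-p->0 6-p->0
1. fire R0 via {0↦0, 1↦2}  →  V:6 E:4  edges: 3-p->0 4-p->0 5-p->0 6-p->0
2. fire R0 via {0↦0, 1↦3}  →  V:5 E:3  edges: 4-p->0 5-p->0 6-p->0
3. fire R0 via {0↦0, 1↦4}  →  V:4 E:2  edges: 5-p->0 6-p->0
4. fire R0 via {0↦0, 1↦5}  →  V:3 E:1  edges: 6-p->0
5. fire R0 via {0↦0, 1↦6}  →  V:2 E:0  edges: ∅
halt: no rule applies after step 5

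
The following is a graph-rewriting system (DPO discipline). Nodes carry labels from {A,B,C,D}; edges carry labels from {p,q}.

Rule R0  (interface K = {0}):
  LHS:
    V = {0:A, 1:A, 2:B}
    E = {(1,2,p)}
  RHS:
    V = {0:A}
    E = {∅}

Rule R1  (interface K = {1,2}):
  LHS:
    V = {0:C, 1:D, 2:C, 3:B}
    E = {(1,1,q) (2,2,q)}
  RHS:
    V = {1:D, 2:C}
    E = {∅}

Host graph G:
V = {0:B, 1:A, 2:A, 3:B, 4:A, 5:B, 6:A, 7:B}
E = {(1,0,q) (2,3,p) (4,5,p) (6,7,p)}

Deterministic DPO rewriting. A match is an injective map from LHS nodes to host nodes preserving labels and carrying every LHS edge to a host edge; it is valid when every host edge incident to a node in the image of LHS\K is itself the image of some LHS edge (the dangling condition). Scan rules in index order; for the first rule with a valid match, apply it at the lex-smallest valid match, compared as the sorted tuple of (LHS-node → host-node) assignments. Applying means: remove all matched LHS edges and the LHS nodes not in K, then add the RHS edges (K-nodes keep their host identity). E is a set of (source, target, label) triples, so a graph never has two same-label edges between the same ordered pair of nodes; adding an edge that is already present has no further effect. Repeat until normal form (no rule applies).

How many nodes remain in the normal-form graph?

initial: |V|=8 |E|=4  E = 1-q->0 2-p->3 4-p->5 6-p->7
step 1: apply R0 at {0↦1, 1↦2, 2↦3}  → |V|=6 |E|=3  E = 1-q->0 4-p->5 6-p->7
step 2: apply R0 at {0↦1, 1↦4, 2↦5}  → |V|=4 |E|=2  E = 1-q->0 6-p->7
step 3: apply R0 at {0↦1, 1↦6, 2↦7}  → |V|=2 |E|=1  E = 1-q->0
halt: no rule applies after step 3
NF nodes: {0:B, 1:A}

Answer: 2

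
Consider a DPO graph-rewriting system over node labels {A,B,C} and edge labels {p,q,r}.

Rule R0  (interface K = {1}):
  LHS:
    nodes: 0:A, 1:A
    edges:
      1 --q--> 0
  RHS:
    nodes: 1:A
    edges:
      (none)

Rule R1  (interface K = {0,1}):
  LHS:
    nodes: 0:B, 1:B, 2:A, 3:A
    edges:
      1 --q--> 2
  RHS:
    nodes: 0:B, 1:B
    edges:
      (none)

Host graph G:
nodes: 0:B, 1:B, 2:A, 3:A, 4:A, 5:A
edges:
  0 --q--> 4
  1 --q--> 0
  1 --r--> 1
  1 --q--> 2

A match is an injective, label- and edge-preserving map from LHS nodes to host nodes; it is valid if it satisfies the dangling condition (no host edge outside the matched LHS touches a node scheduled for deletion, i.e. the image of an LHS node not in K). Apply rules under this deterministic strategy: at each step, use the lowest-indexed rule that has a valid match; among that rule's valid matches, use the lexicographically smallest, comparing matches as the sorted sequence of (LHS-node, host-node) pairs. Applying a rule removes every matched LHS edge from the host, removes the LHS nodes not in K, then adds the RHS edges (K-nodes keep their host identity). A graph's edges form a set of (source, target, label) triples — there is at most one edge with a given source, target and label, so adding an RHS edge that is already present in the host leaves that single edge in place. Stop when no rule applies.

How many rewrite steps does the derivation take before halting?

start.  V:6 E:4  edges: 0-q->4 1-q->0 1-r->1 1-q->2
1. fire R1 via {0↦0, 1↦1, 2↦2, 3↦3}  →  V:4 E:3  edges: 0-q->4 1-q->0 1-r->1
2. fire R1 via {0↦1, 1↦0, 2↦4, 3↦5}  →  V:2 E:2  edges: 1-q->0 1-r->1
final graph: no rule applies after step 2

Answer: 2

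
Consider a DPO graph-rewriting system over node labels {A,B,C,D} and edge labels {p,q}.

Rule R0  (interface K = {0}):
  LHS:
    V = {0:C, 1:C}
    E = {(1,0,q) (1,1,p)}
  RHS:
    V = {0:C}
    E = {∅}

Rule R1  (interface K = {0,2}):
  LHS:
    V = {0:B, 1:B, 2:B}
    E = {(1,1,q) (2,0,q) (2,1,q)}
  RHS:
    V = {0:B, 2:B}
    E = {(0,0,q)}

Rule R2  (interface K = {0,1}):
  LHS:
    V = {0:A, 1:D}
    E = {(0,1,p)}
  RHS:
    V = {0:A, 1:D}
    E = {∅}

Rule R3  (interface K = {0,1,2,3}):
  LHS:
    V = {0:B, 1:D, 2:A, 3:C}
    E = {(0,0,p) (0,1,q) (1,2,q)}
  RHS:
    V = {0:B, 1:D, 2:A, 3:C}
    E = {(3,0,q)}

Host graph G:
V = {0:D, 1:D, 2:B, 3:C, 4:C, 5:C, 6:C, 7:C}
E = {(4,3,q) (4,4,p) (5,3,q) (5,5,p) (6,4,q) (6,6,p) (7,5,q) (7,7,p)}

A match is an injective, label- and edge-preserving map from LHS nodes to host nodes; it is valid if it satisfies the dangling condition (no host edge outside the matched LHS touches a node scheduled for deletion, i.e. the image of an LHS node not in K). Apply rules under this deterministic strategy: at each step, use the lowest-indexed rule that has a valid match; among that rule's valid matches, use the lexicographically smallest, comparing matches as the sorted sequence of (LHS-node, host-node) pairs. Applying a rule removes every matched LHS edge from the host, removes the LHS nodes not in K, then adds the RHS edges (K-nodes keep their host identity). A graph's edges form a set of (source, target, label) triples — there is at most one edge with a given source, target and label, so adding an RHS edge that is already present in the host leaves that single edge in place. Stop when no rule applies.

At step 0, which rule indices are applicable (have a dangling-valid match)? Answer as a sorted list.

R0: 2 valid matches — {0↦4, 1↦6}, {0↦5, 1↦7}
R1: no valid match — LHS pattern not found
R2: no valid match — LHS pattern not found
R3: no valid match — LHS pattern not found

Answer: [R0]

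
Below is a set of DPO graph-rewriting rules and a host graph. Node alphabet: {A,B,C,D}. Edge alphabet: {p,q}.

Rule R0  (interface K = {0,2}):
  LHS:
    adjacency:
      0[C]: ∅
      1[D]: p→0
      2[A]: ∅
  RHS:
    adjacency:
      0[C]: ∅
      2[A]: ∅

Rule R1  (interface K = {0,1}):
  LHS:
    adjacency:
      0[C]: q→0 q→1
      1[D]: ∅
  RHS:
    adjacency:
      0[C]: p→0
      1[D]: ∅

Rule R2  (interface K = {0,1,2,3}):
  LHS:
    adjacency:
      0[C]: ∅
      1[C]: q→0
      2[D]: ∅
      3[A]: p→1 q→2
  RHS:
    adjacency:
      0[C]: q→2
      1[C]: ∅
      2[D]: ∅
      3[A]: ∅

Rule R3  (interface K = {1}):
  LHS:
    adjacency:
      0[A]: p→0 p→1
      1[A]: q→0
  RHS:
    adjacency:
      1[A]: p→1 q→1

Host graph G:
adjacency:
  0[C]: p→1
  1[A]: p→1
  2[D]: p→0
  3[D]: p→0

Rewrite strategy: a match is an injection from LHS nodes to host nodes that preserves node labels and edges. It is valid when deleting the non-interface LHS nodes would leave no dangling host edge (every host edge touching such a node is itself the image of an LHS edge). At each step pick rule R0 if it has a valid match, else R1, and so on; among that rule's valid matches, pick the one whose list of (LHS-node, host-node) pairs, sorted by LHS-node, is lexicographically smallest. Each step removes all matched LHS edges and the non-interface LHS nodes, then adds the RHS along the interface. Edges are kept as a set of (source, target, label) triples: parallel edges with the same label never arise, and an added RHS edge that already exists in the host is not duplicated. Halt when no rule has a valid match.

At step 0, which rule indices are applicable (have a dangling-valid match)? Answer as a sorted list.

R0: 2 valid matches — {0↦0, 1↦2, 2↦1}, {0↦0, 1↦3, 2↦1}
R1: no valid match — LHS pattern not found
R2: no valid match — LHS pattern not found
R3: no valid match — LHS pattern not found

Answer: [R0]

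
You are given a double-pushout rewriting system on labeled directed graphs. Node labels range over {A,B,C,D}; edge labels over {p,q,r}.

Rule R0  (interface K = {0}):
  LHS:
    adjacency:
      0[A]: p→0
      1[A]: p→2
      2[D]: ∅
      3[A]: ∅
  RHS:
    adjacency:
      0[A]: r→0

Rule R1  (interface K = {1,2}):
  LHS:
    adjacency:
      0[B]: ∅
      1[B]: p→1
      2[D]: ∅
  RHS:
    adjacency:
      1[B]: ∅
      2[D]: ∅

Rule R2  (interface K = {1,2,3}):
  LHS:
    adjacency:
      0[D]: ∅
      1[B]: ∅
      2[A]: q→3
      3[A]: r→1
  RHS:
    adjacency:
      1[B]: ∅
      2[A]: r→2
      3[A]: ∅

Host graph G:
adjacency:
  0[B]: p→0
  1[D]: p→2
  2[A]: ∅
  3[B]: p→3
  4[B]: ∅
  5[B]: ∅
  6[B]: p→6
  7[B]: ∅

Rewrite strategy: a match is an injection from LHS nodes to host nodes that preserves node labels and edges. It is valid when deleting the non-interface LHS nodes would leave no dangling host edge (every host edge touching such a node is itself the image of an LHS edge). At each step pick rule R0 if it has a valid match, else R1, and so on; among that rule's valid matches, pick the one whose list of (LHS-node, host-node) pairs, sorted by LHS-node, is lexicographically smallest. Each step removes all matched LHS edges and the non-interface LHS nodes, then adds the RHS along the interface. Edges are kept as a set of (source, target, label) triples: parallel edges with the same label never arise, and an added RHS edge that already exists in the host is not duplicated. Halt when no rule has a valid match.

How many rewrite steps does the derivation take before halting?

Answer: 3

Steps:
initial: |V|=8 |E|=4  E = 0-p->0 1-p->2 3-p->3 6-p->6
step 1: apply R1 at {0↦4, 1↦0, 2↦1}  → |V|=7 |E|=3  E = 1-p->2 3-p->3 6-p->6
step 2: apply R1 at {0↦0, 1↦3, 2↦1}  → |V|=6 |E|=2  E = 1-p->2 6-p->6
step 3: apply R1 at {0↦3, 1↦6, 2↦1}  → |V|=5 |E|=1  E = 1-p->2
normal form: no rule applies after step 3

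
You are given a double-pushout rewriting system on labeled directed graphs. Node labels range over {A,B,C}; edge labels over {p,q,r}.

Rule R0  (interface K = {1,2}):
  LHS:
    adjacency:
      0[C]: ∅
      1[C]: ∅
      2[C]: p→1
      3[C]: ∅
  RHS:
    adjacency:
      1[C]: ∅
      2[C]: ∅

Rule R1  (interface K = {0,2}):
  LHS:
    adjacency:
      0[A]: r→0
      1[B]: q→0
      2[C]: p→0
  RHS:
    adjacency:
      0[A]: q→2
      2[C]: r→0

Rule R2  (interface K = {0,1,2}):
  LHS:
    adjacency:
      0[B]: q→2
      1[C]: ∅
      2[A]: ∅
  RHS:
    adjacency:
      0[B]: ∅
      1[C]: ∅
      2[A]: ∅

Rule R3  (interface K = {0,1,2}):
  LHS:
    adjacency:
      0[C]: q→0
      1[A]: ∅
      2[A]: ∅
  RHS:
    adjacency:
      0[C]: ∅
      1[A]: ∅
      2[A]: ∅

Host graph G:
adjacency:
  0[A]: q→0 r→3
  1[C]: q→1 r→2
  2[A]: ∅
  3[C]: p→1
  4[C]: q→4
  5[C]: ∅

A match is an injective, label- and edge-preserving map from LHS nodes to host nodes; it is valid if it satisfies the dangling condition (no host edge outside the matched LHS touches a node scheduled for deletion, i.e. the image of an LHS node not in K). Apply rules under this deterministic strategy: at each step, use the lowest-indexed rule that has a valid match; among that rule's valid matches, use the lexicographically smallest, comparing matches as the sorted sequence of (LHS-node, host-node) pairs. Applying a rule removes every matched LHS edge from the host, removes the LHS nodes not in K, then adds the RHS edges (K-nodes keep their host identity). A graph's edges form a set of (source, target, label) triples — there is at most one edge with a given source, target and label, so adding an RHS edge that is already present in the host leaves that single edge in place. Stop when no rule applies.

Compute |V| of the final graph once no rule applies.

Answer: 4

Steps:
initial: |V|=6 |E|=6  E = 0-q->0 0-r->3 1-q->1 1-r->2 3-p->1 4-q->4
step 1: apply R3 at {0↦1, 1↦0, 2↦2}  → |V|=6 |E|=5  E = 0-q->0 0-r->3 1-r->2 3-p->1 4-q->4
step 2: apply R3 at {0↦4, 1↦0, 2↦2}  → |V|=6 |E|=4  E = 0-q->0 0-r->3 1-r->2 3-p->1
step 3: apply R0 at {0↦4, 1↦1, 2↦3, 3↦5}  → |V|=4 |E|=3  E = 0-q->0 0-r->3 1-r->2
normal form: no rule applies after step 3
NF nodes: {0:A, 1:C, 2:A, 3:C}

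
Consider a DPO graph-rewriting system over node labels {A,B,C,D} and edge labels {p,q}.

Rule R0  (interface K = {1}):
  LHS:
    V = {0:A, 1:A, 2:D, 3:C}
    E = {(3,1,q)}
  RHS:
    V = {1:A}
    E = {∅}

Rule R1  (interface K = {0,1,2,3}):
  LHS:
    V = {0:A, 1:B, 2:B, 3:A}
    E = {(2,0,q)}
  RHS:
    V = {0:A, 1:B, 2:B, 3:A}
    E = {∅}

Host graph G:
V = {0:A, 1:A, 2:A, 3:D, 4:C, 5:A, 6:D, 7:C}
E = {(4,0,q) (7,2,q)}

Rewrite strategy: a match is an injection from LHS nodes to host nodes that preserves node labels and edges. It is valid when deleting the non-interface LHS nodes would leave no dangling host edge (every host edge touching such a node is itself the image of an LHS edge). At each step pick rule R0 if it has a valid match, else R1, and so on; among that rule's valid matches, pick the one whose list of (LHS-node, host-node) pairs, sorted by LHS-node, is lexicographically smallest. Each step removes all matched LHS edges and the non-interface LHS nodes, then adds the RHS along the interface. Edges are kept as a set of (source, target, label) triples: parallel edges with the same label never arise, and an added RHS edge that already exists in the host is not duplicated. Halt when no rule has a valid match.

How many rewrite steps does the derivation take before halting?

[0] host  ⇒  8 nodes, 2 edges  {4-q->0 7-q->2}
[1] R0 @ {0↦1, 1↦0, 2↦3, 3↦4}  ⇒  5 nodes, 1 edges  {7-q->2}
[2] R0 @ {0↦0, 1↦2, 2↦6, 3↦7}  ⇒  2 nodes, 0 edges  {∅}
final graph: no rule applies after step 2

Answer: 2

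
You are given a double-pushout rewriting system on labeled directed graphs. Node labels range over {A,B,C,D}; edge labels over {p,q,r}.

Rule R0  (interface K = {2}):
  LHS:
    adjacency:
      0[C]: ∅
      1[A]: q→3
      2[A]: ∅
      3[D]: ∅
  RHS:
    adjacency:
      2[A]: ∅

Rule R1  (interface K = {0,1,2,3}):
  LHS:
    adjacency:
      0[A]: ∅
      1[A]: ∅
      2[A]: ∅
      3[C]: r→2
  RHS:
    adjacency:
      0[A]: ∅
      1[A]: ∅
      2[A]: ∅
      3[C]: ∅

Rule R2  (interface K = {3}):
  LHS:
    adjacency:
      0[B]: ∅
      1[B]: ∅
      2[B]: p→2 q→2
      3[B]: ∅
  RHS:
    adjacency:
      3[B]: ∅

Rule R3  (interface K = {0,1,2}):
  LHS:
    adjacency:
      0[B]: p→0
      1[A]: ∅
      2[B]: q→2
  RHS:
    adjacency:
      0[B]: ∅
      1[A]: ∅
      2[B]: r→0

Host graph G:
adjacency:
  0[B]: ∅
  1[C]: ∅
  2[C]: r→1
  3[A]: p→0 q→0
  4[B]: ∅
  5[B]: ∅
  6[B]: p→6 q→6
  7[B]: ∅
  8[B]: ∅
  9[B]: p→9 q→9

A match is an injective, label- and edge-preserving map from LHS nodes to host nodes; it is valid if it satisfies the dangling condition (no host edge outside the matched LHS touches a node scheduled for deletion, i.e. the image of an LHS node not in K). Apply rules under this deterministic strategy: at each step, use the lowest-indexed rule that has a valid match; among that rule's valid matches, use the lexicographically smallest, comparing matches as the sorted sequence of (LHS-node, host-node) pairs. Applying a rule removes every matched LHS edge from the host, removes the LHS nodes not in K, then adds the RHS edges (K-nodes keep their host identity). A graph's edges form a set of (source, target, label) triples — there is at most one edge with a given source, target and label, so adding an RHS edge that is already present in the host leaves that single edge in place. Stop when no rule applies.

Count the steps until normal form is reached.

Answer: 2

Derivation:
initial: |V|=10 |E|=7  E = 2-r->1 3-p->0 3-q->0 6-p->6 6-q->6 9-p->9 9-q->9
step 1: apply R2 at {0↦4, 1↦5, 2↦6, 3↦0}  → |V|=7 |E|=5  E = 2-r->1 3-p->0 3-q->0 9-p->9 9-q->9
step 2: apply R2 at {0↦7, 1↦8, 2↦9, 3↦0}  → |V|=4 |E|=3  E = 2-r->1 3-p->0 3-q->0
final graph: no rule applies after step 2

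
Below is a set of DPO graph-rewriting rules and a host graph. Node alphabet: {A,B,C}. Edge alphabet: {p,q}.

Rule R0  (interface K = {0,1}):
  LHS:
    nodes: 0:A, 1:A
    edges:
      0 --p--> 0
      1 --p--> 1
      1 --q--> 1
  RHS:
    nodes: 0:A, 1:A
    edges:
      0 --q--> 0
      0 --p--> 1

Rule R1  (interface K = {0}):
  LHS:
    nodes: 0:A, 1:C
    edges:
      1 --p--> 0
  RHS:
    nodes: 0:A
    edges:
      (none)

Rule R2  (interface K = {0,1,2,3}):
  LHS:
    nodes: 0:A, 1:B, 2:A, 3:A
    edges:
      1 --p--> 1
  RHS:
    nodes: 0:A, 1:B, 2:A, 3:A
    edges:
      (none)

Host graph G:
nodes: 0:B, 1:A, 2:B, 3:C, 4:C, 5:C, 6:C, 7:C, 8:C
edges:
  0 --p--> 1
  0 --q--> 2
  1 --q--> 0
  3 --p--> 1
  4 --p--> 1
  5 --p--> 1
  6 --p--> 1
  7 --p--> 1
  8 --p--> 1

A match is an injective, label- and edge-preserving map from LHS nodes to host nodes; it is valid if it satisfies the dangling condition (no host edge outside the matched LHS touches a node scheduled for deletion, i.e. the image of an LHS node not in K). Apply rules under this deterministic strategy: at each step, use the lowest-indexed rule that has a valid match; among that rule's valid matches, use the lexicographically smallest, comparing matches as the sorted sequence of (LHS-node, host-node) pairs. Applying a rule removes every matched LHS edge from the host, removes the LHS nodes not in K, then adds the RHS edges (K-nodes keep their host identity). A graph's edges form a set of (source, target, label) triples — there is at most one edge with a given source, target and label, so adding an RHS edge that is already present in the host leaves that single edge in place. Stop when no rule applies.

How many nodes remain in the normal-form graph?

[0] host  ⇒  9 nodes, 9 edges  {0-p->1 0-q->2 1-q->0 3-p->1 4-p->1 5-p->1 6-p->1 7-p->1 8-p->1}
[1] R1 @ {0↦1, 1↦3}  ⇒  8 nodes, 8 edges  {0-p->1 0-q->2 1-q->0 4-p->1 5-p->1 6-p->1 7-p->1 8-p->1}
[2] R1 @ {0↦1, 1↦4}  ⇒  7 nodes, 7 edges  {0-p->1 0-q->2 1-q->0 5-p->1 6-p->1 7-p->1 8-p->1}
[3] R1 @ {0↦1, 1↦5}  ⇒  6 nodes, 6 edges  {0-p->1 0-q->2 1-q->0 6-p->1 7-p->1 8-p->1}
[4] R1 @ {0↦1, 1↦6}  ⇒  5 nodes, 5 edges  {0-p->1 0-q->2 1-q->0 7-p->1 8-p->1}
[5] R1 @ {0↦1, 1↦7}  ⇒  4 nodes, 4 edges  {0-p->1 0-q->2 1-q->0 8-p->1}
[6] R1 @ {0↦1, 1↦8}  ⇒  3 nodes, 3 edges  {0-p->1 0-q->2 1-q->0}
final graph: no rule applies after step 6
NF nodes: {0:B, 1:A, 2:B}

Answer: 3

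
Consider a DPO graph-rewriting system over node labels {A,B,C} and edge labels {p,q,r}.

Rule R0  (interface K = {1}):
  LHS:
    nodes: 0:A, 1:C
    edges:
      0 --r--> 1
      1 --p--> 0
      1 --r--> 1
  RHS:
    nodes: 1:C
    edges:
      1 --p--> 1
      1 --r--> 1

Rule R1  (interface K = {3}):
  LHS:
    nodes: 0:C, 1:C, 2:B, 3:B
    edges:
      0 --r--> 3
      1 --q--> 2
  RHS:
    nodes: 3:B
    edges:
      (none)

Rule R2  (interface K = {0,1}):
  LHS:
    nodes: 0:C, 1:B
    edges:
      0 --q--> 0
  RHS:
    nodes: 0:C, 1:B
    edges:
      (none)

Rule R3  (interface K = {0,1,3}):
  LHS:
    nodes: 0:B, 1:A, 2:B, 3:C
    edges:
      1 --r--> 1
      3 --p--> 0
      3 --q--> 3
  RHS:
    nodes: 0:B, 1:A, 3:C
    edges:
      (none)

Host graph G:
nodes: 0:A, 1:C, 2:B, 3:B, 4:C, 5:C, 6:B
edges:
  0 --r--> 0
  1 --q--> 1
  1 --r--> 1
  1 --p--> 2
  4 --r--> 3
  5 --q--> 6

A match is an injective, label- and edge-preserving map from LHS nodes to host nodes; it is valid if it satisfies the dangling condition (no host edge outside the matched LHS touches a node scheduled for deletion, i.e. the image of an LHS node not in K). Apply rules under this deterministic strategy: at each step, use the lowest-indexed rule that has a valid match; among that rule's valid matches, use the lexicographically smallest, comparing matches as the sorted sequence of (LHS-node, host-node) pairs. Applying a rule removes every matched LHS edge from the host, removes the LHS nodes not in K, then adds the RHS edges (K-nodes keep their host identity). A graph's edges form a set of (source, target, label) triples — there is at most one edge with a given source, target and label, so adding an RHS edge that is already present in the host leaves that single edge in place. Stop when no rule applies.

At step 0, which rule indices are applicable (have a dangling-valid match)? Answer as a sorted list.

Answer: [R1,R2]

Steps:
R0: no valid match — LHS pattern not found
R1: 1 valid match — {0↦4, 1↦5, 2↦6, 3↦3}
R2: 3 valid matches — {0↦1, 1↦2}, {0↦1, 1↦3}, {0↦1, 1↦6}
R3: no valid match — 2 raw matches, all fail dangling condition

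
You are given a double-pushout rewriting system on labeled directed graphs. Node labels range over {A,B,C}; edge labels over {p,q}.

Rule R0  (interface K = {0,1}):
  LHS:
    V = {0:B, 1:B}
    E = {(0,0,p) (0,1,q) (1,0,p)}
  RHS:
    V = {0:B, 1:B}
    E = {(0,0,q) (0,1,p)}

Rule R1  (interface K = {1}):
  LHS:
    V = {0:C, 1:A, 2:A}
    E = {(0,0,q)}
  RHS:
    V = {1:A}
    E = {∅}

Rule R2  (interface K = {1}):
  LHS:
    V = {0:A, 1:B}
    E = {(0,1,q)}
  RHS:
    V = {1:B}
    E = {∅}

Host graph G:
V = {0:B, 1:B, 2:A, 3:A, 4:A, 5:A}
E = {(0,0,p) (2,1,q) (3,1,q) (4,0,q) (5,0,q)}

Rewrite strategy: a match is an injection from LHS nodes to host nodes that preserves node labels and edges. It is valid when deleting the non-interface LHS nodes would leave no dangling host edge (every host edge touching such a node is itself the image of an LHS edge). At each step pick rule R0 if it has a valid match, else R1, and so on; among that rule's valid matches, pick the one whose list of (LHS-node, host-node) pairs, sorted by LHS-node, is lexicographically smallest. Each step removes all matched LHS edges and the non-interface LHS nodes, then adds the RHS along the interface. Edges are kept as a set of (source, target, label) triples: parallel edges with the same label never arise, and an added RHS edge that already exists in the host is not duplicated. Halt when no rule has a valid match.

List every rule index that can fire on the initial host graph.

R0: no valid match — LHS pattern not found
R1: no valid match — LHS pattern not found
R2: 4 valid matches — {0↦2, 1↦1}, {0↦3, 1↦1}, {0↦4, 1↦0} (+1 more)

Answer: [R2]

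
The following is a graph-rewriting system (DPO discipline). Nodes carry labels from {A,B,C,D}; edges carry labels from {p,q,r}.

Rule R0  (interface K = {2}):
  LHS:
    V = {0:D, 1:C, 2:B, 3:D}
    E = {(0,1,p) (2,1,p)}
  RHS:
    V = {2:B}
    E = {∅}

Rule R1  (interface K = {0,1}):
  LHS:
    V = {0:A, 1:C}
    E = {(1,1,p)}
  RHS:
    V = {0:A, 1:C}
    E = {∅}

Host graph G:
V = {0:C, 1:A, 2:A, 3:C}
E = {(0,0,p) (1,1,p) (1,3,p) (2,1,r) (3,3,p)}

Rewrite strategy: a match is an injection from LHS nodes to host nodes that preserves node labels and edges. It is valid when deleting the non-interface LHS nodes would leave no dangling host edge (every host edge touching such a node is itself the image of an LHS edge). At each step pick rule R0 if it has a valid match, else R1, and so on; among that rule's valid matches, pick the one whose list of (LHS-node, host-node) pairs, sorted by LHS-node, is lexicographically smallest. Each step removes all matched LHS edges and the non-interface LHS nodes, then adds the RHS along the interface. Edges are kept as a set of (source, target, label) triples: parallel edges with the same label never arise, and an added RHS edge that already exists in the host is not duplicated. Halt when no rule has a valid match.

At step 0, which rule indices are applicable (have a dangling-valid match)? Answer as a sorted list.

Answer: [R1]

Derivation:
R0: no valid match — LHS pattern not found
R1: 4 valid matches — {0↦1, 1↦0}, {0↦1, 1↦3}, {0↦2, 1↦0} (+1 more)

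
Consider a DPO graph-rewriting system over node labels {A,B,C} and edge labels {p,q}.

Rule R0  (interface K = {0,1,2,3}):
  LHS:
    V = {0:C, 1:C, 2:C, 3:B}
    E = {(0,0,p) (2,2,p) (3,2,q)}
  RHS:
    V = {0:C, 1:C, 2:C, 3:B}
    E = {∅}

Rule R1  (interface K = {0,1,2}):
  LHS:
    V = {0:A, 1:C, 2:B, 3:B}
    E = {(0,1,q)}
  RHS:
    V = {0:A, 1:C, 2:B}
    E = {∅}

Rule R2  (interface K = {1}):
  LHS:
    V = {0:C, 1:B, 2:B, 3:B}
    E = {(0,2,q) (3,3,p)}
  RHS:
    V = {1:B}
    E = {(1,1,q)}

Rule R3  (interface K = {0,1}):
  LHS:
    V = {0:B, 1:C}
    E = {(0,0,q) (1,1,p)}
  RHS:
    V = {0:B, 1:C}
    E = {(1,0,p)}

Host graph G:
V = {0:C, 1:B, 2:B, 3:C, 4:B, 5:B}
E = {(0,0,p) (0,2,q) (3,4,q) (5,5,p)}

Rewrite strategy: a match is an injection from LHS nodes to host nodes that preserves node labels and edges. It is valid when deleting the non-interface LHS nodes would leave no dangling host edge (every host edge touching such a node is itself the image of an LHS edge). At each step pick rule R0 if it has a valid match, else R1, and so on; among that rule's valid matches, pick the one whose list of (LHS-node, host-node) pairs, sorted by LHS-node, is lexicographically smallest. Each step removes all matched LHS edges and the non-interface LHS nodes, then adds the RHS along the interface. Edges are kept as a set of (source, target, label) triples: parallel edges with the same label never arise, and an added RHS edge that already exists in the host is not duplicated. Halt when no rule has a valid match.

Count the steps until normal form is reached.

start.  V:6 E:4  edges: 0-p->0 0-q->2 3-q->4 5-p->5
1. fire R2 via {0↦3, 1↦1, 2↦4, 3↦5}  →  V:3 E:3  edges: 0-p->0 0-q->2 1-q->1
2. fire R3 via {0↦1, 1↦0}  →  V:3 E:2  edges: 0-p->1 0-q->2
final graph: no rule applies after step 2

Answer: 2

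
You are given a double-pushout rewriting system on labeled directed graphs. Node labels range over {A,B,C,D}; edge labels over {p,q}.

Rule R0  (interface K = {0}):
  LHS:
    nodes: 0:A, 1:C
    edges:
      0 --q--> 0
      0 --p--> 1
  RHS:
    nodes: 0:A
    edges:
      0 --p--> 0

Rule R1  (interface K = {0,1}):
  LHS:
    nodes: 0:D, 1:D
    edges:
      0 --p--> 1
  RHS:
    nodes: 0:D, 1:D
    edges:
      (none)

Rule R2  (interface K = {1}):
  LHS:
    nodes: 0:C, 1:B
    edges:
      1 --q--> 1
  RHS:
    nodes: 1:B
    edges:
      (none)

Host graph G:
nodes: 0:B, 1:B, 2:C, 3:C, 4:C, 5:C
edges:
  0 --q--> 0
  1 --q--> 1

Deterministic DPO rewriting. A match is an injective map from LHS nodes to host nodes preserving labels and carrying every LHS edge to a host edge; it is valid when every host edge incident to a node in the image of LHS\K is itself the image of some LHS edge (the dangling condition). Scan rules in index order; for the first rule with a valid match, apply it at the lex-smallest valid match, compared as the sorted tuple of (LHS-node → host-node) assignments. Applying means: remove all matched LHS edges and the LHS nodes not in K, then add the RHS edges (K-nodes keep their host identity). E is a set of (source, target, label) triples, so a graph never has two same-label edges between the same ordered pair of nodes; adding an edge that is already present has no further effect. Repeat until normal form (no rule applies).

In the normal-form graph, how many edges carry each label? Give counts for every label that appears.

Answer: (no edges)

Rewrite trace:
[0] host  ⇒  6 nodes, 2 edges  {0-q->0 1-q->1}
[1] R2 @ {0↦2, 1↦0}  ⇒  5 nodes, 1 edges  {1-q->1}
[2] R2 @ {0↦3, 1↦1}  ⇒  4 nodes, 0 edges  {∅}
final graph: no rule applies after step 2
NF edges: []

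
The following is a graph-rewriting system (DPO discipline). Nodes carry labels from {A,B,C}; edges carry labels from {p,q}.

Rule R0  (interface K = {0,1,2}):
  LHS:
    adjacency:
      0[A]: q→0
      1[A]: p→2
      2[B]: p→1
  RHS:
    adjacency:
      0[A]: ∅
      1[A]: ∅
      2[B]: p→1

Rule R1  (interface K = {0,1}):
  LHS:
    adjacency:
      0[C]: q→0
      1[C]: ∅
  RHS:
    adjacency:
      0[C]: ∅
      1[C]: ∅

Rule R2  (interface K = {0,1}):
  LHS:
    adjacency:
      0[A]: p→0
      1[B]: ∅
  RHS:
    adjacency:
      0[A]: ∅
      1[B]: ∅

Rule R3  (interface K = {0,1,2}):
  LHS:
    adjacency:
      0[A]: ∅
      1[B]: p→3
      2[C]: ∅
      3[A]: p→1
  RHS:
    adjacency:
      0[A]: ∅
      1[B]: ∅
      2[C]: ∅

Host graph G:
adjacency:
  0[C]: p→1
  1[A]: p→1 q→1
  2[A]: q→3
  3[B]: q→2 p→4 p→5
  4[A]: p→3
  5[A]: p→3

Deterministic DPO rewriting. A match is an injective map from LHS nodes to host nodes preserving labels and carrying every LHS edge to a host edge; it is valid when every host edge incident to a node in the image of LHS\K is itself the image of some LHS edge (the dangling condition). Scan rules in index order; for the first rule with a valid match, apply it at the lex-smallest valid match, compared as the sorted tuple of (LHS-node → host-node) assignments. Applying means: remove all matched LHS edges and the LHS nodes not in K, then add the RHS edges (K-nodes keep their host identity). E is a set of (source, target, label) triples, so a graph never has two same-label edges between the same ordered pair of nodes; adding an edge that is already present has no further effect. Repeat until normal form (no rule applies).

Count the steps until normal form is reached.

[0] host  ⇒  6 nodes, 9 edges  {0-p->1 1-p->1 1-q->1 2-q->3 3-q->2 3-p->4 3-p->5 4-p->3 5-p->3}
[1] R0 @ {0↦1, 1↦4, 2↦3}  ⇒  6 nodes, 7 edges  {0-p->1 1-p->1 2-q->3 3-q->2 3-p->4 3-p->5 5-p->3}
[2] R2 @ {0↦1, 1↦3}  ⇒  6 nodes, 6 edges  {0-p->1 2-q->3 3-q->2 3-p->4 3-p->5 5-p->3}
[3] R3 @ {0↦1, 1↦3, 2↦0, 3↦5}  ⇒  5 nodes, 4 edges  {0-p->1 2-q->3 3-q->2 3-p->4}
final graph: no rule applies after step 3

Answer: 3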